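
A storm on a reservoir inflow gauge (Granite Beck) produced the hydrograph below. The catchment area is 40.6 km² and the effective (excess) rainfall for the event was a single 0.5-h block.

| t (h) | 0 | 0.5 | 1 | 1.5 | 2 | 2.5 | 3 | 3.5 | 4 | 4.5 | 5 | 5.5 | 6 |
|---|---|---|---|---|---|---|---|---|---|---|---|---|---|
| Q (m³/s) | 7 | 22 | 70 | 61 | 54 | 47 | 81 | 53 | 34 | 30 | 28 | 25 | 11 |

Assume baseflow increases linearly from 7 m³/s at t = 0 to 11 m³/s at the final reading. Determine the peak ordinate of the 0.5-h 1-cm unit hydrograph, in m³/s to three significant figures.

Direct runoff: 0.00, 14.67, 62.33, 53.00, 45.67, 38.33, 72.00, 43.67, 24.33, 20.00, 17.67, 14.33, 0.00 m³/s; ΣQ_DR = 406.0 m³/s, peak = 72.00 m³/s.
Runoff depth d = ΣQ_DR·Δt / A = 406.0 × 1800 / (40.6 km²) = 18.00 mm.
The 1-cm UH is the DRH scaled by (10 mm)/d, so U_p = 72.00 × 10/18.00 = 40.0 m³/s.

U_p ≈ 40.0 m³/s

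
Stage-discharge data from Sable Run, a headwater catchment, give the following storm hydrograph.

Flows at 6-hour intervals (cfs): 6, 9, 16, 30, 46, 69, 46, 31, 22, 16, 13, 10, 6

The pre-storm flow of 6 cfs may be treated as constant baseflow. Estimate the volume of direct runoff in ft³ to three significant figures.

Direct-runoff ordinates (Q − Q_b): 0.0, 3.0, 10.0, 24.0, 40.0, 63.0, 40.0, 25.0, 16.0, 10.0, 7.0, 4.0, 0.0 cfs.
ΣQ_DR = 242.0 cfs.
With Δt = 6 h = 21600 s, V = ΣQ_DR · Δt = 242.0 × 21600 = 5.23 × 10^6 ft³.

V ≈ 5.23 × 10^6 ft³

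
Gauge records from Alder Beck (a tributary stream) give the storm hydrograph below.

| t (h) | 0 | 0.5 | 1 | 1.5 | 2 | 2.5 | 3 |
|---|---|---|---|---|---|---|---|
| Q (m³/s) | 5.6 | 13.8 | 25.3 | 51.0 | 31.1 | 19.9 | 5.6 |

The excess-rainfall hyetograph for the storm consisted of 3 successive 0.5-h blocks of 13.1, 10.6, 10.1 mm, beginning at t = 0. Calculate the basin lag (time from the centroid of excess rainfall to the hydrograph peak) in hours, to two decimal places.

Centroid of excess rainfall: t_c = Σ P_i·t̄_i / ΣP_i = 0.7056 h (block centres at 0.25, 0.75, 1.25 h).
Hydrograph peak occurs at t = 1.5 h, so basin lag t_L = 1.5 − 0.7056 = 0.79 h.

t_L ≈ 0.79 h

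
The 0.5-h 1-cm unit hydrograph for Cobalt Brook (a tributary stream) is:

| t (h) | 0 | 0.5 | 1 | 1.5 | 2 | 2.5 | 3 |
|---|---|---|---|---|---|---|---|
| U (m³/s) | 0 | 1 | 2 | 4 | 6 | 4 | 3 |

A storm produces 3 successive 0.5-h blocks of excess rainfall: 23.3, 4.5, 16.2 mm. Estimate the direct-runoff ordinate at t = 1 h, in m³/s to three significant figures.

Q ≈ 5.11 m³/s

By discrete convolution, Q_j = Σ (P_i / 10 mm) · U_{j−i}.
At t = 1 h (j=2): Q = (23.3/10)·2 + (4.5/10)·1 + (16.2/10)·0 = 5.11 m³/s.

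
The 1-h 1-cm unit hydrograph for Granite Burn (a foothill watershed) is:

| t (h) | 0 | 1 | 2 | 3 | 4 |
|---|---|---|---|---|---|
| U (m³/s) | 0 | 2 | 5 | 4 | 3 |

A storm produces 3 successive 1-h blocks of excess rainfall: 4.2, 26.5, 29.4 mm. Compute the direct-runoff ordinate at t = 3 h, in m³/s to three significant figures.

By discrete convolution, Q_j = Σ (P_i / 10 mm) · U_{j−i}.
At t = 3 h (j=3): Q = (4.2/10)·4 + (26.5/10)·5 + (29.4/10)·2 = 20.8 m³/s.

Q ≈ 20.8 m³/s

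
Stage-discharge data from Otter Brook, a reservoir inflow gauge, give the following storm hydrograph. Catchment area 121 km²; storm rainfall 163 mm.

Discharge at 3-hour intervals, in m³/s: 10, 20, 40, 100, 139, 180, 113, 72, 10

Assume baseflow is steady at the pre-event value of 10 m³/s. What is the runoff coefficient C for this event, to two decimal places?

C ≈ 0.33

ΣQ_DR = 594.0 m³/s; V = ΣQ_DR·Δt = 6.415 × 10^6 m³.
Runoff depth d = V / A = 53.02 mm.
C = d / P = 53.02 / 163 = 0.33.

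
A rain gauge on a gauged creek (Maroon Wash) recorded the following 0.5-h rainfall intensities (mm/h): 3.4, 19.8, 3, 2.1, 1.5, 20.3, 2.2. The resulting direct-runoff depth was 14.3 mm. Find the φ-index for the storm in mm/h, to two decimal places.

Only the 2 blocks with intensity above φ contribute runoff: 19.8, 20.3 mm/h.
Σ(I−φ)·Δt = d  ⇒  (19.8+20.3 − 2φ)·0.5 = 14.3
φ = (40.10 − 14.3/0.5) / 2 = 5.75 mm/h.

φ ≈ 5.75 mm/h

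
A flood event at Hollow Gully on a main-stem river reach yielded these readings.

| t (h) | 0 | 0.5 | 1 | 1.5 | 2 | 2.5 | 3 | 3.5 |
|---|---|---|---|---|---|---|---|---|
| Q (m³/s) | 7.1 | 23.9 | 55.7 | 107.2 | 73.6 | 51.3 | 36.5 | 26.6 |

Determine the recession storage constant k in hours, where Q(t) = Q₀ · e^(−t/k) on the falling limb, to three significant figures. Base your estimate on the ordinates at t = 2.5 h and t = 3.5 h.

k ≈ 1.52 h

On the falling limb, Q drops from 51.3 to 26.6 m³/s between t = 2.5 h and t = 3.5 h (Δt = 1 h).
k = −Δt / ln(Q₂/Q₁) = −1 / ln(26.6/51.3) = 1.52 h.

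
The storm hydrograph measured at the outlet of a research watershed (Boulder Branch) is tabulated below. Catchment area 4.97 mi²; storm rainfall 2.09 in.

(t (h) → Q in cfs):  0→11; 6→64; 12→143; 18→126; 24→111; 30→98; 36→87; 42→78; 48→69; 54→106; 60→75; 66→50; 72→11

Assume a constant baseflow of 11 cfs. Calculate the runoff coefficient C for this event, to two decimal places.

ΣQ_DR = 886.0 cfs; V = ΣQ_DR·Δt = 1.914 × 10^7 ft³.
Runoff depth d = V / A = 1.657 in.
C = d / P = 1.657 / 2.09 = 0.79.

C ≈ 0.79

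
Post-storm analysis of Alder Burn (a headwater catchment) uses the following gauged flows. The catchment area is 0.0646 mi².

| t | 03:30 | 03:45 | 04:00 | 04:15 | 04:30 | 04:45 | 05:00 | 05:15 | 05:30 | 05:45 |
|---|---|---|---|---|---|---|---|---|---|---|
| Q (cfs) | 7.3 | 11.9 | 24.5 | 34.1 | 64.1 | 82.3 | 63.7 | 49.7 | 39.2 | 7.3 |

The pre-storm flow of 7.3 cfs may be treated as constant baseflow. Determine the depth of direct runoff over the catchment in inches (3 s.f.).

d ≈ 1.87 in

Direct runoff: 0.0, 4.6, 17.2, 26.8, 56.8, 75.0, 56.4, 42.4, 31.9, 0.0 cfs; ΣQ_DR = 311.1 cfs.
V = ΣQ_DR · Δt = 311.1 × 900 s = 2.800 × 10^5 ft³.
Over A = 0.0646 mi², depth = V / A = 1.87 in.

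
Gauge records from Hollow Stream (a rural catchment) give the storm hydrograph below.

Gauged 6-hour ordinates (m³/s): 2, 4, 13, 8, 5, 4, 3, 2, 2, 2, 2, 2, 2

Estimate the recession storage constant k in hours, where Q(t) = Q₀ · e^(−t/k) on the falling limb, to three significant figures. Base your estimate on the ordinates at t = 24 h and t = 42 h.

On the falling limb, Q drops from 5 to 2 m³/s between t = 24 h and t = 42 h (Δt = 18 h).
k = −Δt / ln(Q₂/Q₁) = −18 / ln(2/5) = 19.6 h.

k ≈ 19.6 h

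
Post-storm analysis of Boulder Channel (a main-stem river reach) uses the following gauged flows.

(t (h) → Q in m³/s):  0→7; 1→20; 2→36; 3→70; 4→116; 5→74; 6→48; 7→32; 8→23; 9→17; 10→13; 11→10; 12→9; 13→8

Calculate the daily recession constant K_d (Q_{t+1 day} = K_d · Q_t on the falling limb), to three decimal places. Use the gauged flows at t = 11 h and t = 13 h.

K_d ≈ 0.069

Between t = 11 h and t = 13 h the flow falls from 10 to 8 m³/s over 2×1 h = 2 h.
Per-interval ratio K = (8/10)^(1/2) = 0.8944; K_d = K^(24/1) = 0.069.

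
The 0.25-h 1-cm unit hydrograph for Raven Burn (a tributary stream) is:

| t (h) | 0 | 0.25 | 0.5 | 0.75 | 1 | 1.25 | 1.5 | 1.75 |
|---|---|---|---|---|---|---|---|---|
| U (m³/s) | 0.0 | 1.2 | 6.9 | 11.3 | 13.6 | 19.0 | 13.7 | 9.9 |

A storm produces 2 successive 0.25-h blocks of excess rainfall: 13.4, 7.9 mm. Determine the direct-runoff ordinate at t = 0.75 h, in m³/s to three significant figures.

By discrete convolution, Q_j = Σ (P_i / 10 mm) · U_{j−i}.
At t = 0.75 h (j=3): Q = (13.4/10)·11.3 + (7.9/10)·6.9 = 20.6 m³/s.

Q ≈ 20.6 m³/s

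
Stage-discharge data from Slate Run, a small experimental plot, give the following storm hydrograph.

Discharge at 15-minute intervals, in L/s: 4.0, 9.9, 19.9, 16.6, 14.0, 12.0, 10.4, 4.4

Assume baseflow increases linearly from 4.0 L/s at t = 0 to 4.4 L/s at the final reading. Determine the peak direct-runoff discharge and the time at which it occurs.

Subtracting baseflow gives direct-runoff ordinates: 0.00, 5.84, 15.79, 12.43, 9.77, 7.71, 6.06, 0.00 L/s.
The maximum is 15.79 L/s, occurring at the reading for t = 0.5 h.

Q_p = 15.79 L/s at t = 0.5 h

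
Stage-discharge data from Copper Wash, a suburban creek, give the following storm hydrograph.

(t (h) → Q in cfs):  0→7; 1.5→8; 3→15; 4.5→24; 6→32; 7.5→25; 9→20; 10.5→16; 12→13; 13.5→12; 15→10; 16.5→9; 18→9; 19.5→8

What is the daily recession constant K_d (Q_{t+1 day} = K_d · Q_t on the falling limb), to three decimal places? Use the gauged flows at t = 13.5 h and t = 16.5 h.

K_d ≈ 0.100

Between t = 13.5 h and t = 16.5 h the flow falls from 12 to 9 cfs over 2×1.5 h = 3 h.
Per-interval ratio K = (9/12)^(1/2) = 0.8660; K_d = K^(24/1.5) = 0.100.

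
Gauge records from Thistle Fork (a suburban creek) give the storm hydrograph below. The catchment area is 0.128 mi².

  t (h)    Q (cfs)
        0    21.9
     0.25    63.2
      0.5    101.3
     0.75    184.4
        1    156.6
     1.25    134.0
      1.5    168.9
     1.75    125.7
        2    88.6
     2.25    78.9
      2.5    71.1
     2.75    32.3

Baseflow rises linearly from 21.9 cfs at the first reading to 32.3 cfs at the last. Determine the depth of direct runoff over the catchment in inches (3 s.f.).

d ≈ 2.73 in

Direct runoff: 0.00, 40.35, 77.51, 159.66, 130.92, 107.37, 141.33, 97.18, 59.14, 48.49, 39.75, 0.00 cfs; ΣQ_DR = 901.7 cfs.
V = ΣQ_DR · Δt = 901.7 × 900 s = 8.115 × 10^5 ft³.
Over A = 0.128 mi², depth = V / A = 2.73 in.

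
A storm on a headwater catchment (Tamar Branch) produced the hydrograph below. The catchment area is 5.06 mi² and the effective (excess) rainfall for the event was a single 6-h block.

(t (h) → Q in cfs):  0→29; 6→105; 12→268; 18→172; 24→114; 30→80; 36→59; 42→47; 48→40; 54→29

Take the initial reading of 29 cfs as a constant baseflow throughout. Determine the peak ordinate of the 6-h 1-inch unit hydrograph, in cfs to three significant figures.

Direct runoff: 0.0, 76.0, 239.0, 143.0, 85.0, 51.0, 30.0, 18.0, 11.0, 0.0 cfs; ΣQ_DR = 653.0 cfs, peak = 239.0 cfs.
Runoff depth d = ΣQ_DR·Δt / A = 653.0 × 21600 / (5.06 mi²) = 1.200 in.
The 1-inch UH is the DRH scaled by (1 in)/d, so U_p = 239.0 × 1/1.200 = 199 cfs.

U_p ≈ 199 cfs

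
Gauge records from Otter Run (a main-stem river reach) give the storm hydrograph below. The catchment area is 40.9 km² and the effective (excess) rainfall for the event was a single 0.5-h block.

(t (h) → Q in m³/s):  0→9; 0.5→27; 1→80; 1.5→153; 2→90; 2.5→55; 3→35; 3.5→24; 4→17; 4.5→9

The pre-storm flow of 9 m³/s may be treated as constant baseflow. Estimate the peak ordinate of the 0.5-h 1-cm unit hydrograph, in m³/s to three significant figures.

U_p ≈ 80.0 m³/s

Direct runoff: 0.0, 18.0, 71.0, 144.0, 81.0, 46.0, 26.0, 15.0, 8.0, 0.0 m³/s; ΣQ_DR = 409.0 m³/s, peak = 144.0 m³/s.
Runoff depth d = ΣQ_DR·Δt / A = 409.0 × 1800 / (40.9 km²) = 18.00 mm.
The 1-cm UH is the DRH scaled by (10 mm)/d, so U_p = 144.0 × 10/18.00 = 80.0 m³/s.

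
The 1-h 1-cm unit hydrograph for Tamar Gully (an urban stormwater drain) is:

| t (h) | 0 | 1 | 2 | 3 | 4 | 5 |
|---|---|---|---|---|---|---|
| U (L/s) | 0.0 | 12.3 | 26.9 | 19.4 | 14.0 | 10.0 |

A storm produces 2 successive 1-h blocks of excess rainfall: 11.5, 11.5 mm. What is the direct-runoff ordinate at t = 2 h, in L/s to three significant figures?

Q ≈ 45.1 L/s

By discrete convolution, Q_j = Σ (P_i / 10 mm) · U_{j−i}.
At t = 2 h (j=2): Q = (11.5/10)·26.9 + (11.5/10)·12.3 = 45.1 L/s.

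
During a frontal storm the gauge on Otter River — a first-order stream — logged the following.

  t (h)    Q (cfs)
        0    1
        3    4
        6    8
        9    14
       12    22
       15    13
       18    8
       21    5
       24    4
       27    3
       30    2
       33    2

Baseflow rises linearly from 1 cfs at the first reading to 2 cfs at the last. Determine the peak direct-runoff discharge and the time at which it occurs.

Subtracting baseflow gives direct-runoff ordinates: 0.00, 2.91, 6.82, 12.73, 20.64, 11.55, 6.45, 3.36, 2.27, 1.18, 0.09, 0.00 cfs.
The maximum is 20.64 cfs, occurring at the reading for t = 12 h.

Q_p = 20.64 cfs at t = 12 h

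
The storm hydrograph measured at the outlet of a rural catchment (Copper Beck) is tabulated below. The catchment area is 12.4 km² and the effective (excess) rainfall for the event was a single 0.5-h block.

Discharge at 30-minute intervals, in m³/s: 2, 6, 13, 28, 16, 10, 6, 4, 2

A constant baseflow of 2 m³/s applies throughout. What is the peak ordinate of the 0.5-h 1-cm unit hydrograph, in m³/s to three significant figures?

U_p ≈ 26.0 m³/s

Direct runoff: 0.0, 4.0, 11.0, 26.0, 14.0, 8.0, 4.0, 2.0, 0.0 m³/s; ΣQ_DR = 69.00 m³/s, peak = 26.0 m³/s.
Runoff depth d = ΣQ_DR·Δt / A = 69.00 × 1800 / (12.4 km²) = 10.02 mm.
The 1-cm UH is the DRH scaled by (10 mm)/d, so U_p = 26.0 × 10/10.02 = 26.0 m³/s.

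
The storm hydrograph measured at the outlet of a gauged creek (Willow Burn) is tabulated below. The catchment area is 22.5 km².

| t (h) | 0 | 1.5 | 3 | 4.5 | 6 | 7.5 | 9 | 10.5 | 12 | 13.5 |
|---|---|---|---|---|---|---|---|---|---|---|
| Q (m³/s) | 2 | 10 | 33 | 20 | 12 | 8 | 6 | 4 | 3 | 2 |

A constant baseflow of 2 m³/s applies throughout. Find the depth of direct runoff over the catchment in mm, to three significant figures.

Direct runoff: 0.0, 8.0, 31.0, 18.0, 10.0, 6.0, 4.0, 2.0, 1.0, 0.0 m³/s; ΣQ_DR = 80.00 m³/s.
V = ΣQ_DR · Δt = 80.00 × 5400 s = 4.320 × 10^5 m³.
Over A = 22.5 km², depth = V / A = 19.2 mm.

d ≈ 19.2 mm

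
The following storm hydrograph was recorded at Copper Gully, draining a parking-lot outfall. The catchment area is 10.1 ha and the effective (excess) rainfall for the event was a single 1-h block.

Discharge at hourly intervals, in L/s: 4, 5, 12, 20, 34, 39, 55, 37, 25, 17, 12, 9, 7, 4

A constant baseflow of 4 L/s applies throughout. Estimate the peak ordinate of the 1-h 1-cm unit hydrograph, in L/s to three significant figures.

U_p ≈ 63.9 L/s

Direct runoff: 0.0, 1.0, 8.0, 16.0, 30.0, 35.0, 51.0, 33.0, 21.0, 13.0, 8.0, 5.0, 3.0, 0.0 L/s; ΣQ_DR = 224.0 L/s, peak = 51.0 L/s.
Runoff depth d = ΣQ_DR·Δt / A = 224.0 × 3600 / (10.1 ha) = 7.984 mm.
The 1-cm UH is the DRH scaled by (10 mm)/d, so U_p = 51.0 × 10/7.984 = 63.9 L/s.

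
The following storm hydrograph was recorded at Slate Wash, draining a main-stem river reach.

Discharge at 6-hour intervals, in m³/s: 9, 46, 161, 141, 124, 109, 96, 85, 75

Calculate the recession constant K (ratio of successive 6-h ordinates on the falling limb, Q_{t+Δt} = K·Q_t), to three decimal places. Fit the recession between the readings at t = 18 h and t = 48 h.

K ≈ 0.881

Using the recession-limb readings at t = 18 h and t = 48 h: Q falls from 141 to 75 m³/s over 5 intervals.
K = (Q₂/Q₁)^(1/5) = (75/141)^(1/5) = 0.881.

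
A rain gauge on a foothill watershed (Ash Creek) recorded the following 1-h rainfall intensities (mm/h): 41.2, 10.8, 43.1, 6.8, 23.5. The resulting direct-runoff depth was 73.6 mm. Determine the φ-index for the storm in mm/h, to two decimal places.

Only the 3 blocks with intensity above φ contribute runoff: 41.2, 43.1, 23.5 mm/h.
Σ(I−φ)·Δt = d  ⇒  (41.2+43.1+23.5 − 3φ)·1 = 73.6
φ = (107.8 − 73.6/1) / 3 = 11.40 mm/h.

φ ≈ 11.40 mm/h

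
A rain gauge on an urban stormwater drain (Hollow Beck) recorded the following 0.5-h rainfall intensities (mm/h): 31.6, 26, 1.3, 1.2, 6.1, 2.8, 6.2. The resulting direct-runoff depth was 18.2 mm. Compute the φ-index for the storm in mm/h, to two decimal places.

φ ≈ 10.60 mm/h

Only the 2 blocks with intensity above φ contribute runoff: 31.6, 26 mm/h.
Σ(I−φ)·Δt = d  ⇒  (31.6+26 − 2φ)·0.5 = 18.2
φ = (57.60 − 18.2/0.5) / 2 = 10.60 mm/h.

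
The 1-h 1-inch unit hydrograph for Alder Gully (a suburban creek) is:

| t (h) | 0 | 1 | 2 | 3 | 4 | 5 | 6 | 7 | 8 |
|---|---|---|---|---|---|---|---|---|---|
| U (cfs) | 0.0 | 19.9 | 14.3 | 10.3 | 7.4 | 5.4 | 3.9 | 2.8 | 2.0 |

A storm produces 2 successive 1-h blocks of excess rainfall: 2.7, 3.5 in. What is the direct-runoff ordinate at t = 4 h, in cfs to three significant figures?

By discrete convolution, Q_j = Σ (P_i / 1 in) · U_{j−i}.
At t = 4 h (j=4): Q = (2.7/1)·7.4 + (3.5/1)·10.3 = 56.0 cfs.

Q ≈ 56.0 cfs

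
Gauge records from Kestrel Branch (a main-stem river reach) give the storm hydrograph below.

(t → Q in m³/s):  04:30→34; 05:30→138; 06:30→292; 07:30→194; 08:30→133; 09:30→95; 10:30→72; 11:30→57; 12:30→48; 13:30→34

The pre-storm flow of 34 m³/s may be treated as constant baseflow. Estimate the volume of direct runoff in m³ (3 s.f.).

Direct-runoff ordinates (Q − Q_b): 0.0, 104.0, 258.0, 160.0, 99.0, 61.0, 38.0, 23.0, 14.0, 0.0 m³/s.
ΣQ_DR = 757.0 m³/s.
With Δt = 1 h = 3600 s, V = ΣQ_DR · Δt = 757.0 × 3600 = 2.73 × 10^6 m³.

V ≈ 2.73 × 10^6 m³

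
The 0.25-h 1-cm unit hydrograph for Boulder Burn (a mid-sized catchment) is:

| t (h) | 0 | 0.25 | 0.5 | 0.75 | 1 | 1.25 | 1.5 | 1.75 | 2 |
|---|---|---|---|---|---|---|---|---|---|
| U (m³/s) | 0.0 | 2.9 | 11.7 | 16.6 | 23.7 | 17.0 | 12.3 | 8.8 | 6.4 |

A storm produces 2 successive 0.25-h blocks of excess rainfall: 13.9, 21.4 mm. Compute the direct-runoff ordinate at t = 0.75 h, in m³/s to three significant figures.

By discrete convolution, Q_j = Σ (P_i / 10 mm) · U_{j−i}.
At t = 0.75 h (j=3): Q = (13.9/10)·16.6 + (21.4/10)·11.7 = 48.1 m³/s.

Q ≈ 48.1 m³/s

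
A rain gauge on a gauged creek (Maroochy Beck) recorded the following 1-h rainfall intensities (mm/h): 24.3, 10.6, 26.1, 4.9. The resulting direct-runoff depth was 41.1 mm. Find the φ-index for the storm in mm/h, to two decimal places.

φ ≈ 6.63 mm/h

Only the 3 blocks with intensity above φ contribute runoff: 24.3, 10.6, 26.1 mm/h.
Σ(I−φ)·Δt = d  ⇒  (24.3+10.6+26.1 − 3φ)·1 = 41.1
φ = (61.00 − 41.1/1) / 3 = 6.63 mm/h.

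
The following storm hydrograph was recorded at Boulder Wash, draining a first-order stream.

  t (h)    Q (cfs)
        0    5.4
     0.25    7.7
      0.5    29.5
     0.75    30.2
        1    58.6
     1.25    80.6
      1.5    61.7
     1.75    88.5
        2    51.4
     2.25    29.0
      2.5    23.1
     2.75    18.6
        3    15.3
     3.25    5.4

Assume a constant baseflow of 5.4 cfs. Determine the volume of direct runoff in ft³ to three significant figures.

V ≈ 3.86 × 10^5 ft³

Direct-runoff ordinates (Q − Q_b): 0.0, 2.3, 24.1, 24.8, 53.2, 75.2, 56.3, 83.1, 46.0, 23.6, 17.7, 13.2, 9.9, 0.0 cfs.
ΣQ_DR = 429.4 cfs.
With Δt = 0.25 h = 900 s, V = ΣQ_DR · Δt = 429.4 × 900 = 3.86 × 10^5 ft³.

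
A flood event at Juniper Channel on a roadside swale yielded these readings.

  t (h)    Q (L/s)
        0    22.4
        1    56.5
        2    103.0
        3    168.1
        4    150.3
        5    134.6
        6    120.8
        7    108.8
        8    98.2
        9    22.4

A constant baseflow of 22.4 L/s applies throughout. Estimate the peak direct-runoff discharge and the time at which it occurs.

Subtracting baseflow gives direct-runoff ordinates: 0.0, 34.1, 80.6, 145.7, 127.9, 112.2, 98.4, 86.4, 75.8, 0.0 L/s.
The maximum is 145.7 L/s, occurring at the reading for t = 3 h.

Q_p = 145.7 L/s at t = 3 h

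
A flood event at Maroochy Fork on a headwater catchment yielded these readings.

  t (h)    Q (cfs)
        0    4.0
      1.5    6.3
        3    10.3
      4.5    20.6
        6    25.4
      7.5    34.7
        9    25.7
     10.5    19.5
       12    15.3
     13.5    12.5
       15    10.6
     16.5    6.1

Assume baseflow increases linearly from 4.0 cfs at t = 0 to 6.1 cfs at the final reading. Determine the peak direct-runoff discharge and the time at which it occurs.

Q_p = 29.75 cfs at t = 7.5 h

Subtracting baseflow gives direct-runoff ordinates: 0.00, 2.11, 5.92, 16.03, 20.64, 29.75, 20.55, 14.16, 9.77, 6.78, 4.69, 0.00 cfs.
The maximum is 29.75 cfs, occurring at the reading for t = 7.5 h.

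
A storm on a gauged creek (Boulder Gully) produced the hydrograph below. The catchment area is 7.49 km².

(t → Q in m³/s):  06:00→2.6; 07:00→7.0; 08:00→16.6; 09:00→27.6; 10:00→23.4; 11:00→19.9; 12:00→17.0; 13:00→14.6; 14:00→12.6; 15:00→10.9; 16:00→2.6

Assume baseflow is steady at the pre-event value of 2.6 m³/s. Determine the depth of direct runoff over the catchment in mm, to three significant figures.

d ≈ 60.7 mm

Direct runoff: 0.0, 4.4, 14.0, 25.0, 20.8, 17.3, 14.4, 12.0, 10.0, 8.3, 0.0 m³/s; ΣQ_DR = 126.2 m³/s.
V = ΣQ_DR · Δt = 126.2 × 3600 s = 4.543 × 10^5 m³.
Over A = 7.49 km², depth = V / A = 60.7 mm.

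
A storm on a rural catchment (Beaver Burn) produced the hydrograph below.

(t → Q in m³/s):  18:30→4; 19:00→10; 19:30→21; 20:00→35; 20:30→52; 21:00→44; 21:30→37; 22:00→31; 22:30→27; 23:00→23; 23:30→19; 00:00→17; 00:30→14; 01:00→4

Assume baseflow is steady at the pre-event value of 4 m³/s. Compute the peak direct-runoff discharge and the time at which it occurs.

Q_p = 48.0 m³/s at t = 20:30

Subtracting baseflow gives direct-runoff ordinates: 0.0, 6.0, 17.0, 31.0, 48.0, 40.0, 33.0, 27.0, 23.0, 19.0, 15.0, 13.0, 10.0, 0.0 m³/s.
The maximum is 48.0 m³/s, occurring at the reading for t = 20:30.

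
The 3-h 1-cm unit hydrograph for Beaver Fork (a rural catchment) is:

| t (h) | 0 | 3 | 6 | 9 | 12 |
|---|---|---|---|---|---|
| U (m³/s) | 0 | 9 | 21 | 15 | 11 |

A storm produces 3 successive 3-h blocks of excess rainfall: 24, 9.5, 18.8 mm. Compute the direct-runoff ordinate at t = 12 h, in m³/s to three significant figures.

Q ≈ 80.1 m³/s

By discrete convolution, Q_j = Σ (P_i / 10 mm) · U_{j−i}.
At t = 12 h (j=4): Q = (24/10)·11 + (9.5/10)·15 + (18.8/10)·21 = 80.1 m³/s.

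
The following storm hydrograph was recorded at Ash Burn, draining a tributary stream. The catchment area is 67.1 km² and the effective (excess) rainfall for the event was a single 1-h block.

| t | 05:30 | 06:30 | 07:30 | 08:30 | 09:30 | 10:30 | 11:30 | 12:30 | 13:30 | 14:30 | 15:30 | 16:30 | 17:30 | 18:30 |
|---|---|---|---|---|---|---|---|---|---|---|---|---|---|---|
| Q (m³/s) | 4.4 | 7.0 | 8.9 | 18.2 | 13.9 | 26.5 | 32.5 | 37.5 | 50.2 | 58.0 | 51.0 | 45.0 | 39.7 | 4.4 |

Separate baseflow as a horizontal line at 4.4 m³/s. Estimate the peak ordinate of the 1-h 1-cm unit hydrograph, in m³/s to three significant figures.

U_p ≈ 29.8 m³/s

Direct runoff: 0.0, 2.6, 4.5, 13.8, 9.5, 22.1, 28.1, 33.1, 45.8, 53.6, 46.6, 40.6, 35.3, 0.0 m³/s; ΣQ_DR = 335.6 m³/s, peak = 53.6 m³/s.
Runoff depth d = ΣQ_DR·Δt / A = 335.6 × 3600 / (67.1 km²) = 18.01 mm.
The 1-cm UH is the DRH scaled by (10 mm)/d, so U_p = 53.6 × 10/18.01 = 29.8 m³/s.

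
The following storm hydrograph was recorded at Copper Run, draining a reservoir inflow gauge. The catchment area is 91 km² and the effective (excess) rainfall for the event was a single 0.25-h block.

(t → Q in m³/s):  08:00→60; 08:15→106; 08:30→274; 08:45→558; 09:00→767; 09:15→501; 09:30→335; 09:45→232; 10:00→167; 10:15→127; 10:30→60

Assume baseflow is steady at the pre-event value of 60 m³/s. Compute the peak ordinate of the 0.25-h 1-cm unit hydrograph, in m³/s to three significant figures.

Direct runoff: 0.0, 46.0, 214.0, 498.0, 707.0, 441.0, 275.0, 172.0, 107.0, 67.0, 0.0 m³/s; ΣQ_DR = 2527 m³/s, peak = 707.0 m³/s.
Runoff depth d = ΣQ_DR·Δt / A = 2527 × 900 / (91 km²) = 24.99 mm.
The 1-cm UH is the DRH scaled by (10 mm)/d, so U_p = 707.0 × 10/24.99 = 283 m³/s.

U_p ≈ 283 m³/s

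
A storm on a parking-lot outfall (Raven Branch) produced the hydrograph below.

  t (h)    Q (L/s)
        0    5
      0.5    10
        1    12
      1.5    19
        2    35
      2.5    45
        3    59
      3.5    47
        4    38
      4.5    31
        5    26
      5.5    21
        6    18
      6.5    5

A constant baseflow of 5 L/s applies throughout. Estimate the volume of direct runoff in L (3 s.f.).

Direct-runoff ordinates (Q − Q_b): 0.0, 5.0, 7.0, 14.0, 30.0, 40.0, 54.0, 42.0, 33.0, 26.0, 21.0, 16.0, 13.0, 0.0 L/s.
ΣQ_DR = 301.0 L/s.
With Δt = 0.5 h = 1800 s, V = ΣQ_DR · Δt = 301.0 × 1800 = 5.42 × 10^5 L.

V ≈ 5.42 × 10^5 L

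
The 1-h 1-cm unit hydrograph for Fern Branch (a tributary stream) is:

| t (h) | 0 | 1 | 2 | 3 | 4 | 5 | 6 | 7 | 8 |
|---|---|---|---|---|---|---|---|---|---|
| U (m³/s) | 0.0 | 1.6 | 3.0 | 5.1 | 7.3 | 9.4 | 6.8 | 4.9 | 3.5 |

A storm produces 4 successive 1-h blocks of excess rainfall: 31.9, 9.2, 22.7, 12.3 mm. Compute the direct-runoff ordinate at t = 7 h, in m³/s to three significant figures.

By discrete convolution, Q_j = Σ (P_i / 10 mm) · U_{j−i}.
At t = 7 h (j=7): Q = (31.9/10)·4.9 + (9.2/10)·6.8 + (22.7/10)·9.4 + (12.3/10)·7.3 = 52.2 m³/s.

Q ≈ 52.2 m³/s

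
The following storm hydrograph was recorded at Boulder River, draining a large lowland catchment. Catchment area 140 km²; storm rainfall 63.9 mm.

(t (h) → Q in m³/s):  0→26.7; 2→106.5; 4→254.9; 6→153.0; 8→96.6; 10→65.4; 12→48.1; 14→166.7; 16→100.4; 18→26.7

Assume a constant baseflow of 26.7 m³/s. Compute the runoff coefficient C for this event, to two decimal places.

C ≈ 0.63

ΣQ_DR = 778.0 m³/s; V = ΣQ_DR·Δt = 5.602 × 10^6 m³.
Runoff depth d = V / A = 40.01 mm.
C = d / P = 40.01 / 63.9 = 0.63.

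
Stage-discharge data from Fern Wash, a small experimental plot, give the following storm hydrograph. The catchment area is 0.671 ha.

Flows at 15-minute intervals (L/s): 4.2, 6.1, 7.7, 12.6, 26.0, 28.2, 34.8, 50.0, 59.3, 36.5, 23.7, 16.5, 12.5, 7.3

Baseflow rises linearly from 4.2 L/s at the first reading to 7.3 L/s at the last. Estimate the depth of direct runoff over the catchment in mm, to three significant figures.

Direct runoff: 0.00, 1.66, 3.02, 7.68, 20.85, 22.81, 29.17, 44.13, 53.19, 30.15, 17.12, 9.68, 5.44, 0.00 L/s; ΣQ_DR = 244.9 L/s.
V = ΣQ_DR · Δt = 244.9 × 900 s = 2.204 × 10^5 L.
Over A = 0.671 ha, depth = V / A = 32.8 mm.

d ≈ 32.8 mm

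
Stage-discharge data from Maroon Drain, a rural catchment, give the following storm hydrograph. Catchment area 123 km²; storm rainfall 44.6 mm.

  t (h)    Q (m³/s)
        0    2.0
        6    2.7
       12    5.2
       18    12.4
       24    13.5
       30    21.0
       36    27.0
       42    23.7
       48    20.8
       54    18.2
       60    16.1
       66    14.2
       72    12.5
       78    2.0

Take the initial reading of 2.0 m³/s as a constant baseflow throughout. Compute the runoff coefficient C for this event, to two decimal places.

C ≈ 0.64

ΣQ_DR = 163.3 m³/s; V = ΣQ_DR·Δt = 3.527 × 10^6 m³.
Runoff depth d = V / A = 28.68 mm.
C = d / P = 28.68 / 44.6 = 0.64.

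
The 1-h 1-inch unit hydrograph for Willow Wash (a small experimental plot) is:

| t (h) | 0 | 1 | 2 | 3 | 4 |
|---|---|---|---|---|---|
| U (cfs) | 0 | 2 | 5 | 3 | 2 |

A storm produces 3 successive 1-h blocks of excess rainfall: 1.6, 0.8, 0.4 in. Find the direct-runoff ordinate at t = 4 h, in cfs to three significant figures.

Q ≈ 7.60 cfs

By discrete convolution, Q_j = Σ (P_i / 1 in) · U_{j−i}.
At t = 4 h (j=4): Q = (1.6/1)·2 + (0.8/1)·3 + (0.4/1)·5 = 7.60 cfs.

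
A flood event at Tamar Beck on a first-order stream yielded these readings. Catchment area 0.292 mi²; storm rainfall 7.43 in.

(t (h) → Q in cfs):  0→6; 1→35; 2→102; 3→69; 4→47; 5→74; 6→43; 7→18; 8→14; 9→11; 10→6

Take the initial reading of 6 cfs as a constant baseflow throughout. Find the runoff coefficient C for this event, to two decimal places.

ΣQ_DR = 359.0 cfs; V = ΣQ_DR·Δt = 1.292 × 10^6 ft³.
Runoff depth d = V / A = 1.905 in.
C = d / P = 1.905 / 7.43 = 0.26.

C ≈ 0.26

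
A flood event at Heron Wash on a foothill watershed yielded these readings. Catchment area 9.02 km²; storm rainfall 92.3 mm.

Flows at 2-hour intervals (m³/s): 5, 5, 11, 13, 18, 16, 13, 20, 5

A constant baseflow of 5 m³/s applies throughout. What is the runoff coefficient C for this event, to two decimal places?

ΣQ_DR = 61.00 m³/s; V = ΣQ_DR·Δt = 4.392 × 10^5 m³.
Runoff depth d = V / A = 48.69 mm.
C = d / P = 48.69 / 92.3 = 0.53.

C ≈ 0.53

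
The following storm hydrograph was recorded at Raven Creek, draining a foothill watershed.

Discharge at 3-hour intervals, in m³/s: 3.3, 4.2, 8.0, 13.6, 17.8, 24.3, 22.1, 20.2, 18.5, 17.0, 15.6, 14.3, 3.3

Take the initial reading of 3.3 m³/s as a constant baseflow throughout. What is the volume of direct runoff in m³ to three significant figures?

Direct-runoff ordinates (Q − Q_b): 0.0, 0.9, 4.7, 10.3, 14.5, 21.0, 18.8, 16.9, 15.2, 13.7, 12.3, 11.0, 0.0 m³/s.
ΣQ_DR = 139.3 m³/s.
With Δt = 3 h = 10800 s, V = ΣQ_DR · Δt = 139.3 × 10800 = 1.50 × 10^6 m³.

V ≈ 1.50 × 10^6 m³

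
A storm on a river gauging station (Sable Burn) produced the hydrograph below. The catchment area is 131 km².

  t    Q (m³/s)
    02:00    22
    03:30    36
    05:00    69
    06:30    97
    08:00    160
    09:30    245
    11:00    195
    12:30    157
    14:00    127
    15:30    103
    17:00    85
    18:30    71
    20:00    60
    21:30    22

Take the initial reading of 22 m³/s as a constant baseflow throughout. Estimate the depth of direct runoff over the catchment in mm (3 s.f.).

Direct runoff: 0.0, 14.0, 47.0, 75.0, 138.0, 223.0, 173.0, 135.0, 105.0, 81.0, 63.0, 49.0, 38.0, 0.0 m³/s; ΣQ_DR = 1141 m³/s.
V = ΣQ_DR · Δt = 1141 × 5400 s = 6.161 × 10^6 m³.
Over A = 131 km², depth = V / A = 47.0 mm.

d ≈ 47.0 mm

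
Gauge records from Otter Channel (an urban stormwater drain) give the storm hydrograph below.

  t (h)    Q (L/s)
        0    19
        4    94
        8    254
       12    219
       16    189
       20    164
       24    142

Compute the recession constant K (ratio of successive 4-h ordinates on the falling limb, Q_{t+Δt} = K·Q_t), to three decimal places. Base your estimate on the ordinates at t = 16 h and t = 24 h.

K ≈ 0.867

Using the recession-limb readings at t = 16 h and t = 24 h: Q falls from 189 to 142 L/s over 2 intervals.
K = (Q₂/Q₁)^(1/2) = (142/189)^(1/2) = 0.867.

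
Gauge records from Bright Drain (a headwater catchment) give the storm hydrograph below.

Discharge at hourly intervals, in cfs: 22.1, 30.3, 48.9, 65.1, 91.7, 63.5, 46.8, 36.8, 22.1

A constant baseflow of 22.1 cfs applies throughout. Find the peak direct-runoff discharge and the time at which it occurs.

Q_p = 69.6 cfs at t = 4 h

Subtracting baseflow gives direct-runoff ordinates: 0.0, 8.2, 26.8, 43.0, 69.6, 41.4, 24.7, 14.7, 0.0 cfs.
The maximum is 69.6 cfs, occurring at the reading for t = 4 h.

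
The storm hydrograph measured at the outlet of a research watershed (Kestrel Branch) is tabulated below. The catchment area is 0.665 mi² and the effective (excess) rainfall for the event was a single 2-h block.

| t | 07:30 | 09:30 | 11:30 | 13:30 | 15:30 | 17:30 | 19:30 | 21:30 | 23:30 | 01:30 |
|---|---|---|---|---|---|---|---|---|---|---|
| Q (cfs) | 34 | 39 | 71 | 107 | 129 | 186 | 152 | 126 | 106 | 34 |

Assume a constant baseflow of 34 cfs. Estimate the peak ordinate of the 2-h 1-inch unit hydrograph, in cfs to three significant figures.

Direct runoff: 0.0, 5.0, 37.0, 73.0, 95.0, 152.0, 118.0, 92.0, 72.0, 0.0 cfs; ΣQ_DR = 644.0 cfs, peak = 152.0 cfs.
Runoff depth d = ΣQ_DR·Δt / A = 644.0 × 7200 / (0.665 mi²) = 3.001 in.
The 1-inch UH is the DRH scaled by (1 in)/d, so U_p = 152.0 × 1/3.001 = 50.6 cfs.

U_p ≈ 50.6 cfs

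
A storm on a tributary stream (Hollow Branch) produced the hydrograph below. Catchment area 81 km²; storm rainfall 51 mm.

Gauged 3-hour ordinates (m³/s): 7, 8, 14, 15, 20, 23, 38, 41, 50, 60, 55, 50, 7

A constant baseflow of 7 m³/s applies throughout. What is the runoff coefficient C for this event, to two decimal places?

ΣQ_DR = 297.0 m³/s; V = ΣQ_DR·Δt = 3.208 × 10^6 m³.
Runoff depth d = V / A = 39.60 mm.
C = d / P = 39.60 / 51 = 0.78.

C ≈ 0.78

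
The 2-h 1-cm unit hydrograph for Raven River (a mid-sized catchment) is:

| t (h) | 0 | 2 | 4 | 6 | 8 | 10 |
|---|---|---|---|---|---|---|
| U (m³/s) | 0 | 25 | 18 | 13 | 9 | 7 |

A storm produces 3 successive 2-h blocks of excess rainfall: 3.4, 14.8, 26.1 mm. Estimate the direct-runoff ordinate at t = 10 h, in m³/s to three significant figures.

By discrete convolution, Q_j = Σ (P_i / 10 mm) · U_{j−i}.
At t = 10 h (j=5): Q = (3.4/10)·7 + (14.8/10)·9 + (26.1/10)·13 = 49.6 m³/s.

Q ≈ 49.6 m³/s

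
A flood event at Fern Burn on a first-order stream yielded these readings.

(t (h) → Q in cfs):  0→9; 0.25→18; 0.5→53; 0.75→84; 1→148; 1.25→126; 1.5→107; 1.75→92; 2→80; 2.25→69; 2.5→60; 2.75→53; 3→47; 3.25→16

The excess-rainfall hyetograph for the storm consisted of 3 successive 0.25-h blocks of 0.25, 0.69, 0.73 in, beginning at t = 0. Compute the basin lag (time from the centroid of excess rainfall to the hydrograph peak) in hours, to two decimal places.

Centroid of excess rainfall: t_c = Σ P_i·t̄_i / ΣP_i = 0.4469 h (block centres at 0.125, 0.375, 0.625 h).
Hydrograph peak occurs at t = 1 h, so basin lag t_L = 1 − 0.4469 = 0.55 h.

t_L ≈ 0.55 h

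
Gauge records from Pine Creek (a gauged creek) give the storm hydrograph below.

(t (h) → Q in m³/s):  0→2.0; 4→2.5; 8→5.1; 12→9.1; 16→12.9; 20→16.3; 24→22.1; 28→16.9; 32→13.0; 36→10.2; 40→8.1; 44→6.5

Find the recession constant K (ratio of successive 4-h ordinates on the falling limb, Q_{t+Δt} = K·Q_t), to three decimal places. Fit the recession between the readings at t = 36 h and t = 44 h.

Using the recession-limb readings at t = 36 h and t = 44 h: Q falls from 10.2 to 6.5 m³/s over 2 intervals.
K = (Q₂/Q₁)^(1/2) = (6.5/10.2)^(1/2) = 0.798.

K ≈ 0.798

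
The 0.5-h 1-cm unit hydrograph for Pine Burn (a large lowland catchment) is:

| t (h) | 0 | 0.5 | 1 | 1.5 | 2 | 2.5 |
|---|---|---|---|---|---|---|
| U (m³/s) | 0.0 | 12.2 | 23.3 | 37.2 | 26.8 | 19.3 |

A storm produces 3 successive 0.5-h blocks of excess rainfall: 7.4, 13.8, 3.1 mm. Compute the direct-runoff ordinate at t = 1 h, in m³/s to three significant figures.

Q ≈ 34.1 m³/s

By discrete convolution, Q_j = Σ (P_i / 10 mm) · U_{j−i}.
At t = 1 h (j=2): Q = (7.4/10)·23.3 + (13.8/10)·12.2 + (3.1/10)·0.0 = 34.1 m³/s.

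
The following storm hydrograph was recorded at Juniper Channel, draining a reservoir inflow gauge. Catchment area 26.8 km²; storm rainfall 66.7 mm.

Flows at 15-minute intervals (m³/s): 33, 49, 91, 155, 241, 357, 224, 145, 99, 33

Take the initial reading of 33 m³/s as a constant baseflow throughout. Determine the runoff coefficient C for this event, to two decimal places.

ΣQ_DR = 1097 m³/s; V = ΣQ_DR·Δt = 9.873 × 10^5 m³.
Runoff depth d = V / A = 36.84 mm.
C = d / P = 36.84 / 66.7 = 0.55.

C ≈ 0.55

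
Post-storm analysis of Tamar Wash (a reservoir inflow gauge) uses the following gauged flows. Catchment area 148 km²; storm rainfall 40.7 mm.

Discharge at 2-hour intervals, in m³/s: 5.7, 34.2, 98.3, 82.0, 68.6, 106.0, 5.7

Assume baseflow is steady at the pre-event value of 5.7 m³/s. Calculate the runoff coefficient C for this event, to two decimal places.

C ≈ 0.43

ΣQ_DR = 360.6 m³/s; V = ΣQ_DR·Δt = 2.596 × 10^6 m³.
Runoff depth d = V / A = 17.54 mm.
C = d / P = 17.54 / 40.7 = 0.43.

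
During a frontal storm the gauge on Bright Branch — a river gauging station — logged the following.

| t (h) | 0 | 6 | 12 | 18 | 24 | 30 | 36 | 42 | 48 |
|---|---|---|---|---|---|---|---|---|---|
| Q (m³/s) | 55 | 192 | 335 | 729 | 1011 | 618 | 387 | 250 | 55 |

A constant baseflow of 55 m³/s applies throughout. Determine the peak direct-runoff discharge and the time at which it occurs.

Q_p = 956.0 m³/s at t = 24 h

Subtracting baseflow gives direct-runoff ordinates: 0.0, 137.0, 280.0, 674.0, 956.0, 563.0, 332.0, 195.0, 0.0 m³/s.
The maximum is 956.0 m³/s, occurring at the reading for t = 24 h.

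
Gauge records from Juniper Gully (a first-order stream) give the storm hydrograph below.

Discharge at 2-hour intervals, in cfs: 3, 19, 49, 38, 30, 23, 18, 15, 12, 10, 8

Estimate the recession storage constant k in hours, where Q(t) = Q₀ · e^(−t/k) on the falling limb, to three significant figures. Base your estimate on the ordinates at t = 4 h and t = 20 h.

k ≈ 8.83 h

On the falling limb, Q drops from 49 to 8 cfs between t = 4 h and t = 20 h (Δt = 16 h).
k = −Δt / ln(Q₂/Q₁) = −16 / ln(8/49) = 8.83 h.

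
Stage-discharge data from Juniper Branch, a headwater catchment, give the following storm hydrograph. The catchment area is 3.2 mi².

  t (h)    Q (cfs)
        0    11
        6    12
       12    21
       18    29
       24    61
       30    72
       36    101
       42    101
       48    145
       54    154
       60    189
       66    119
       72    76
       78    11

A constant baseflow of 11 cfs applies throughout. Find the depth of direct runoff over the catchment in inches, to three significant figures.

d ≈ 2.75 in

Direct runoff: 0.0, 1.0, 10.0, 18.0, 50.0, 61.0, 90.0, 90.0, 134.0, 143.0, 178.0, 108.0, 65.0, 0.0 cfs; ΣQ_DR = 948.0 cfs.
V = ΣQ_DR · Δt = 948.0 × 21600 s = 2.048 × 10^7 ft³.
Over A = 3.2 mi², depth = V / A = 2.75 in.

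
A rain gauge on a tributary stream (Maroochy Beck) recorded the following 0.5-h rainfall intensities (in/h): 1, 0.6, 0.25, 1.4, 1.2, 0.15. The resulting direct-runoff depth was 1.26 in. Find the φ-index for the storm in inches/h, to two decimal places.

φ ≈ 0.42 in/h

Only the 4 blocks with intensity above φ contribute runoff: 1, 0.6, 1.4, 1.2 in/h.
Σ(I−φ)·Δt = d  ⇒  (1+0.6+1.4+1.2 − 4φ)·0.5 = 1.26
φ = (4.200 − 1.26/0.5) / 4 = 0.42 in/h.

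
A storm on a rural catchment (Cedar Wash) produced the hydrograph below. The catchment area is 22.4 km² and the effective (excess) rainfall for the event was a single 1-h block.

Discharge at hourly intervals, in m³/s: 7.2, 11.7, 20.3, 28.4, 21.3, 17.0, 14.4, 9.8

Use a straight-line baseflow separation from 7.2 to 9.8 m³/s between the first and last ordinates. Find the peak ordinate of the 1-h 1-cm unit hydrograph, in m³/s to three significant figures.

U_p ≈ 20.1 m³/s

Direct runoff: 0.00, 4.13, 12.36, 20.09, 12.61, 7.94, 4.97, 0.00 m³/s; ΣQ_DR = 62.10 m³/s, peak = 20.09 m³/s.
Runoff depth d = ΣQ_DR·Δt / A = 62.10 × 3600 / (22.4 km²) = 9.980 mm.
The 1-cm UH is the DRH scaled by (10 mm)/d, so U_p = 20.09 × 10/9.980 = 20.1 m³/s.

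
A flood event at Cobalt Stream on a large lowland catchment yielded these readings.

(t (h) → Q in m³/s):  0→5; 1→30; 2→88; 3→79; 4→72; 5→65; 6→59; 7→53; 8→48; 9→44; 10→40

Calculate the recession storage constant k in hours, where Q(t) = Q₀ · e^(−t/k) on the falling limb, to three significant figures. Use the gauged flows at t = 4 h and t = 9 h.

k ≈ 10.2 h

On the falling limb, Q drops from 72 to 44 m³/s between t = 4 h and t = 9 h (Δt = 5 h).
k = −Δt / ln(Q₂/Q₁) = −5 / ln(44/72) = 10.2 h.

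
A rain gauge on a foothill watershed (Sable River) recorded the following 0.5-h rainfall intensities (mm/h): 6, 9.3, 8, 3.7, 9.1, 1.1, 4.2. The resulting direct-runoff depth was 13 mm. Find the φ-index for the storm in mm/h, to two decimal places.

Only the 6 blocks with intensity above φ contribute runoff: 6, 9.3, 8, 3.7, 9.1, 4.2 mm/h.
Σ(I−φ)·Δt = d  ⇒  (6+9.3+8+3.7+9.1+4.2 − 6φ)·0.5 = 13
φ = (40.30 − 13/0.5) / 6 = 2.38 mm/h.

φ ≈ 2.38 mm/h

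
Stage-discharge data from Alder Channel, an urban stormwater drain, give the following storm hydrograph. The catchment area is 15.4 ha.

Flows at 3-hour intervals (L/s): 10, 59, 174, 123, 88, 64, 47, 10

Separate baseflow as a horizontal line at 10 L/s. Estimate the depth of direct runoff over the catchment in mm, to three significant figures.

d ≈ 34.7 mm

Direct runoff: 0.0, 49.0, 164.0, 113.0, 78.0, 54.0, 37.0, 0.0 L/s; ΣQ_DR = 495.0 L/s.
V = ΣQ_DR · Δt = 495.0 × 10800 s = 5.346 × 10^6 L.
Over A = 15.4 ha, depth = V / A = 34.7 mm.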